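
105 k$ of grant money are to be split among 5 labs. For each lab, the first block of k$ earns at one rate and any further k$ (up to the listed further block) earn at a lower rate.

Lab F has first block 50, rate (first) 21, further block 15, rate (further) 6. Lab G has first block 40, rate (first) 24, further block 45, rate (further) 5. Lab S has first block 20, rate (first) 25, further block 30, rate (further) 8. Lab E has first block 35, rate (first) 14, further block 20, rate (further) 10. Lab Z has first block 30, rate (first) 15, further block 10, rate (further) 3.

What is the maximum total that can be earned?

2405

Rank every tier by rate: Lab S/tier1 25 > Lab G/tier1 24 > Lab F/tier1 21 > Lab Z/tier1 15 > Lab E/tier1 14 > Lab E/tier2 10 > Lab S/tier2 8 > Lab F/tier2 6 > Lab G/tier2 5 > Lab Z/tier2 3.
Fill Lab S tier1 block (20 at 25) — 85 left.
Lab G tier1 at 24: fill all 40 — 45 left.
Lab F tier1 at 21: only 45 left, fill 45.
Total = 25×20 + 24×40 + 21×45 = 2405.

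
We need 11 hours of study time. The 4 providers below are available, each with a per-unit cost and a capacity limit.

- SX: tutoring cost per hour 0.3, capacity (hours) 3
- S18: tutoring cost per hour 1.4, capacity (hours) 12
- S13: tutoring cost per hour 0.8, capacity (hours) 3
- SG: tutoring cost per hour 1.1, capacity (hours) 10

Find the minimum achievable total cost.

8.8

Fill from the cheapest provider first.
SX at 0.3: take all 3 hours → 8 still needed.
S13 at 0.8: take all 3 hours → 5 still needed.
SG (1.1): take the remaining 5 → done.
S18: unused.
Cost = 3×0.3 + 3×0.8 + 5×1.1 = 8.8.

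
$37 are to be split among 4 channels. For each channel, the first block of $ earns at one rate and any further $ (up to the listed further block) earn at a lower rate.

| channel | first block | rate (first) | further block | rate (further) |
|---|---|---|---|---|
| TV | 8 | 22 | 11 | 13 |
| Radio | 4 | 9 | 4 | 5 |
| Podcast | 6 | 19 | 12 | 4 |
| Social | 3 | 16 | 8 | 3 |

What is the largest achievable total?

541

Treat each block as its own option and order by rate: TV/tier1 22 > Podcast/tier1 19 > Social/tier1 16 > TV/tier2 13 > Radio/tier1 9 > Radio/tier2 5 > Podcast/tier2 4 > Social/tier2 3.
TV/tier1 (22): +8 — 29 left.
Podcast tier1 at 19: fill all 6 — 23 left.
Social tier1 at 16: fill all 3 — 20 left.
TV/tier2 (13): +11 — 9 left.
Radio/tier1 (9): +4 — 5 left.
Radio/tier2 (5): +4 — 1 left.
Podcast tier2 at 4: only 1 left, fill 1.
Total = 22×8 + 19×6 + 16×3 + 13×11 + 9×4 + 5×4 + 4×1 = 541.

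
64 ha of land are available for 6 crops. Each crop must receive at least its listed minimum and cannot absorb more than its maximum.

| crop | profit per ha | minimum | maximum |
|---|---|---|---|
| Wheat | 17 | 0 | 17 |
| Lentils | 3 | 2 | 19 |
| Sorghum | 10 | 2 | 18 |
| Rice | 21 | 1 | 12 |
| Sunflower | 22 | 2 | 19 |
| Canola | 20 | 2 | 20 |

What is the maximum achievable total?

1249

Meeting every minimum uses 0+2+2+1+2+2 = 9 ha, leaving 55.
Rank by profit per ha: Sunflower 22 > Rice 21 > Canola 20 > Wheat 17 > Sorghum 10 > Lentils 3.
Give Sunflower 17 more to hit its cap of 19 → 38 left.
Rice: +11 to 12 (cap) → 27 left.
Canola takes 18 more to reach its cap of 20 → 9 left.
Wheat: +9 (room for 17) → 9. Pool exhausted.
Total = 17×9 + 3×2 + 10×2 + 21×12 + 22×19 + 20×20 = 1249.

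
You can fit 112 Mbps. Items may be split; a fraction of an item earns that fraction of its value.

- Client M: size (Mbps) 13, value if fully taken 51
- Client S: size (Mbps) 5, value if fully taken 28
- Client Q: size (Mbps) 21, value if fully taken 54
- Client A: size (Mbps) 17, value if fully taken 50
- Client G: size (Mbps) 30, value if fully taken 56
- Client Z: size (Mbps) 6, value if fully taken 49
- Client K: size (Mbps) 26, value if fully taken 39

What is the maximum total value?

318

Rank by value-to-size ratio: Client Z 49/6≈8.17, Client S 28/5≈5.6, Client M 51/13≈3.92, Client A 50/17≈2.94, Client Q 54/21≈2.57, Client G 56/30≈1.87, Client K 39/26≈1.5.
Client Z: take in full, 6 Mbps for value 49 → 106 left.
Client S: take in full, 5 Mbps for value 28 → 101 left.
Client M: take in full, 13 Mbps for value 51 → 88 left.
Client A: take in full, 17 Mbps for value 50 → 71 left.
All 21 Mbps of Client Q fit (value 54) → 50 remain.
Client G: take in full, 30 Mbps for value 56 → 20 left.
Only 20 Mbps remain; take 20/26 of Client K for value 39×20/26 = 30.
Total value = 318.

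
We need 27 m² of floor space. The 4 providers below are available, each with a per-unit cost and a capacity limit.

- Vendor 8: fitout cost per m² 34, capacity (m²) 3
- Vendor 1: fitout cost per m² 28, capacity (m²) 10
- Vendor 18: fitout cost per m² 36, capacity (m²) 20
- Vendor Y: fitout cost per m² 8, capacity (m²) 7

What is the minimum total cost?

690

Fill from the cheapest provider first.
Take 7 from Vendor Y at 8 → need 20 more.
Vendor 1 at 28: take all 10 m² → 10 still needed.
Take 3 from Vendor 8 at 34 → need 7 more.
Take 7 from Vendor 18 at 36 to finish.
Cost = 7×8 + 10×28 + 3×34 + 7×36 = 690.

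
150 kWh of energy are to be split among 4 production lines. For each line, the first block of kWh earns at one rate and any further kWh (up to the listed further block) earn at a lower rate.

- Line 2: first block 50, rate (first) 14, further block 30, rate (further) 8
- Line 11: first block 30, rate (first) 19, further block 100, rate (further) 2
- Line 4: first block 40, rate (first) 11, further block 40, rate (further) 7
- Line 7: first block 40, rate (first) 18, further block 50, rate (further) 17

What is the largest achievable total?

Order all 8 blocks by rate: Line 11/tier1 19 > Line 7/tier1 18 > Line 7/tier2 17 > Line 2/tier1 14 > Line 4/tier1 11 > Line 2/tier2 8 > Line 4/tier2 7 > Line 11/tier2 2.
Fill Line 11 tier1 block (30 at 19) ; 120 left.
Line 7 tier1 at 18: fill all 40 ; 80 left.
Line 7/tier2 (17): +50 ; 30 left.
Line 2/tier1: +30 of 50 at 14; pool empty.
Total = 19×30 + 18×40 + 17×50 + 14×30 = 2560.

2560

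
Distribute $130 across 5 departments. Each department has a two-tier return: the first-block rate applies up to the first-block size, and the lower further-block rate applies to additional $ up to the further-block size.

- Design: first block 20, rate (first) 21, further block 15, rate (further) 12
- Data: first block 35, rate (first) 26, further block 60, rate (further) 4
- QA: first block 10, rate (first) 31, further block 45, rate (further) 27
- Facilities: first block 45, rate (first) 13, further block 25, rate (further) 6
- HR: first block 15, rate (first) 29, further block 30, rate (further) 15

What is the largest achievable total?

3365

Treat each block as its own option and order by rate: QA/first 31 > HR/first 29 > QA/second 27 > Data/first 26 > Design/first 21 > HR/second 15 > Facilities/first 13 > Design/second 12 > Facilities/second 6 > Data/second 4.
QA/first (31): +10 ; 120 left.
Fill HR first block (15 at 29) ; 105 left.
QA/second (27): +45 ; 60 left.
Data/first (26): +35 ; 25 left.
Design/first (21): +20 ; 5 left.
HR second at 15: only 5 left, fill 5.
Total = 31×10 + 29×15 + 27×45 + 26×35 + 21×20 + 15×5 = 3365.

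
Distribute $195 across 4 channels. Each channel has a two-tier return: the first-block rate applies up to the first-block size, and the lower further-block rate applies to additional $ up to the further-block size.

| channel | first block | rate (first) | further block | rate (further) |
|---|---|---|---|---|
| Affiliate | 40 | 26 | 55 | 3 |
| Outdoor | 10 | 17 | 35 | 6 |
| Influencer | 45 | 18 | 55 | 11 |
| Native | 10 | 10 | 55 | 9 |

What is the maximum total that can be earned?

3040

Rank every tier by rate: Affiliate/tier1 26 > Influencer/tier1 18 > Outdoor/tier1 17 > Influencer/tier2 11 > Native/tier1 10 > Native/tier2 9 > Outdoor/tier2 6 > Affiliate/tier2 3.
Affiliate tier1 at 26: fill all 40 → 155 left.
Influencer/tier1 (18): +45 → 110 left.
Outdoor/tier1 (17): +10 → 100 left.
Influencer/tier2 (11): +55 → 45 left.
Fill Native tier1 block (10 at 10) → 35 left.
35 remain; put them into Native tier2 at 9.
Total = 26×40 + 18×45 + 17×10 + 11×55 + 10×10 + 9×35 = 3040.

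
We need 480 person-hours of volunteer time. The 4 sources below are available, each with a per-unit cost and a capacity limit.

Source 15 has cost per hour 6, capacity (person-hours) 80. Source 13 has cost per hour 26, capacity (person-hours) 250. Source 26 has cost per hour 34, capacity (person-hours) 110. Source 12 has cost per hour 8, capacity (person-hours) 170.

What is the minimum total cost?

7820

Cheapest first:
Source 15 (6): use full 80 ; 400 person-hours to go.
Source 12 (8): use full 170 ; 230 person-hours to go.
Take 230 from Source 13 at 26 to finish.
Source 26: unused.
Cost = 80×6 + 170×8 + 230×26 = 7820.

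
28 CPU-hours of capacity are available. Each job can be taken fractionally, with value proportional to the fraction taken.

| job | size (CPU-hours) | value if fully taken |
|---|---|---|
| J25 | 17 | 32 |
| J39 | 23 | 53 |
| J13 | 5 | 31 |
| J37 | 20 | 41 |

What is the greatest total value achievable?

Sort by value density: J13 31/5≈6.2, J39 53/23≈2.3, J37 41/20≈2.05, J25 32/17≈1.88.
All 5 CPU-hours of J13 fit (value 31) — 23 remain.
All 23 CPU-hours of J39 fit (value 53) — 0 remain.
Total value = 84.

84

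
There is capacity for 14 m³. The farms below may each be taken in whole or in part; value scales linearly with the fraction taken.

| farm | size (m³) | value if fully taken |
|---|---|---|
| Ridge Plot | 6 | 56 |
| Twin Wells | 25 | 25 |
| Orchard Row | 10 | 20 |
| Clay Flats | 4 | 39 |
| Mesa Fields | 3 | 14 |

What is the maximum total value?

Rank by value-to-size ratio: Clay Flats 39/4≈9.75, Ridge Plot 56/6≈9.33, Mesa Fields 14/3≈4.67, Orchard Row 20/10≈2, Twin Wells 25/25≈1.
All 4 m³ of Clay Flats fit (value 39) ; 10 remain.
Take all of Ridge Plot (6 m³, value 56) ; 4 m³ left.
Mesa Fields: take in full, 3 m³ for value 14 ; 1 left.
Only 1 m³ remain; take 1/10 of Orchard Row for value 20×1/10 = 2.
Total value = 111.

111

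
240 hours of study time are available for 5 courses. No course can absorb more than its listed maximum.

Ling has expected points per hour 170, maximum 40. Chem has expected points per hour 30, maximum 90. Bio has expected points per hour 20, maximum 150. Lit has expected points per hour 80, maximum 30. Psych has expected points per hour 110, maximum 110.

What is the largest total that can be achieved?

Highest expected points per hour first: Ling 170 > Psych 110 > Lit 80 > Chem 30 > Bio 20.
Ling takes 40 to reach its cap of 40 — 200 left.
Psych takes 110 to reach its cap of 110 — 90 left.
Lit takes 30 to reach its cap of 30 — 60 left.
Chem has room for 90 but only 60 remain, so it gets 60.
Total = 170×40 + 30×60 + 80×30 + 110×110 = 23100.

23100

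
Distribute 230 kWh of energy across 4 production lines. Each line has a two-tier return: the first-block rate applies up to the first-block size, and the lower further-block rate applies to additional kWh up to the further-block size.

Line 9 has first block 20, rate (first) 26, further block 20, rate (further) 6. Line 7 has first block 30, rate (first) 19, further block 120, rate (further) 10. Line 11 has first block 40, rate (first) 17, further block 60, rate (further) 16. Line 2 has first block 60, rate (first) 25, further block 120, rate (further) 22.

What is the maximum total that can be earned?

5230

Treat each block as its own option and order by rate: Line 9/tier1 26 > Line 2/tier1 25 > Line 2/tier2 22 > Line 7/tier1 19 > Line 11/tier1 17 > Line 11/tier2 16 > Line 7/tier2 10 > Line 9/tier2 6.
Line 9/tier1 (26): +20 ; 210 left.
Line 2 tier1 at 25: fill all 60 ; 150 left.
Fill Line 2 tier2 block (120 at 22) ; 30 left.
Line 7 tier1 at 19: fill all 30 ; 0 left.
Total = 26×20 + 25×60 + 22×120 + 19×30 = 5230.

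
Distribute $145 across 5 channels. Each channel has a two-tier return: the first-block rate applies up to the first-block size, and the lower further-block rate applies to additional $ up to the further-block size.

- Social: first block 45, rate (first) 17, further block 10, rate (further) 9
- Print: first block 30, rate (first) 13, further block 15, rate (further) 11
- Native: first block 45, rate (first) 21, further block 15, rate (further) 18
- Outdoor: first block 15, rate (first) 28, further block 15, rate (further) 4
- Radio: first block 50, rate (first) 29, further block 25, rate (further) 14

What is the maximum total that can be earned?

Rank every tier by rate: Radio/tier1 29 > Outdoor/tier1 28 > Native/tier1 21 > Native/tier2 18 > Social/tier1 17 > Radio/tier2 14 > Print/tier1 13 > Print/tier2 11 > Social/tier2 9 > Outdoor/tier2 4.
Radio tier1 at 29: fill all 50 → 95 left.
Outdoor/tier1 (28): +15 → 80 left.
Fill Native tier1 block (45 at 21) → 35 left.
Native tier2 at 18: fill all 15 → 20 left.
20 remain; put them into Social tier1 at 17.
Total = 29×50 + 28×15 + 21×45 + 18×15 + 17×20 = 3425.

3425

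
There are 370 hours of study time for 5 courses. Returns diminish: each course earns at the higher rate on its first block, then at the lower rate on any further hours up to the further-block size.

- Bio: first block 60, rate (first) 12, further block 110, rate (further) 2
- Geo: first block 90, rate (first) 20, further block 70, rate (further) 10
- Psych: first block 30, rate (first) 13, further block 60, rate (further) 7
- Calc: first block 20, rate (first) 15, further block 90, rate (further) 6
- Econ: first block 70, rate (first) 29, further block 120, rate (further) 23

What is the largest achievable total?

7760

Rank every tier by rate: Econ/first 29 > Econ/second 23 > Geo/first 20 > Calc/first 15 > Psych/first 13 > Bio/first 12 > Geo/second 10 > Psych/second 7 > Calc/second 6 > Bio/second 2.
Econ/first (29): +70 ; 300 left.
Fill Econ second block (120 at 23) ; 180 left.
Fill Geo first block (90 at 20) ; 90 left.
Calc first at 15: fill all 20 ; 70 left.
Psych/first (13): +30 ; 40 left.
Bio/first: +40 of 60 at 12; pool empty.
Total = 29×70 + 23×120 + 20×90 + 15×20 + 13×30 + 12×40 = 7760.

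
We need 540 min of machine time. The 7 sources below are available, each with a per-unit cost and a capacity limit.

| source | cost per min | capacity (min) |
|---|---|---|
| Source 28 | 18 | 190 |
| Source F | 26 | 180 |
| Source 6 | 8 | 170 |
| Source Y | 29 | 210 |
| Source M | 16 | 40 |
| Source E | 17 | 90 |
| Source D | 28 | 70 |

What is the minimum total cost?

8250

Cheapest first:
Source 6 (8): use full 170 — 370 min to go.
Source M (16): use full 40 — 330 min to go.
Source E (17): use full 90 — 240 min to go.
Source 28 (18): use full 190 — 50 min to go.
Take 50 from Source F at 26 to finish.
Source D, Source Y: unused.
Cost = 170×8 + 40×16 + 90×17 + 190×18 + 50×26 = 8250.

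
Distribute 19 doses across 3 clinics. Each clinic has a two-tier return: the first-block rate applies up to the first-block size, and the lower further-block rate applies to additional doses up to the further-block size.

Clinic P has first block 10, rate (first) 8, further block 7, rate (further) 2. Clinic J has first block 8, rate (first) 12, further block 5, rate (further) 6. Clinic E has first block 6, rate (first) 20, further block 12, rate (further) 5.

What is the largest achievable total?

Treat each block as its own option and order by rate: Clinic E/tier1 20 > Clinic J/tier1 12 > Clinic P/tier1 8 > Clinic J/tier2 6 > Clinic E/tier2 5 > Clinic P/tier2 2.
Fill Clinic E tier1 block (6 at 20) → 13 left.
Clinic J tier1 at 12: fill all 8 → 5 left.
Clinic P tier1 at 8: only 5 left, fill 5.
Total = 20×6 + 12×8 + 8×5 = 256.

256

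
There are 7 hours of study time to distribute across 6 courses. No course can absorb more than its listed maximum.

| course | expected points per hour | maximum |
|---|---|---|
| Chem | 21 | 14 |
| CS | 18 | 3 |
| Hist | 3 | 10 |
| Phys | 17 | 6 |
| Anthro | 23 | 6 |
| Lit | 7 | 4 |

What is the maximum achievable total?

Rank by expected points per hour: Anthro 23 > Chem 21 > CS 18 > Phys 17 > Lit 7 > Hist 3.
Anthro takes 6 to reach its cap of 6 → 1 left.
Chem: +1 (room for 14) → 1. Pool exhausted.
Total = 21×1 + 23×6 = 159.

159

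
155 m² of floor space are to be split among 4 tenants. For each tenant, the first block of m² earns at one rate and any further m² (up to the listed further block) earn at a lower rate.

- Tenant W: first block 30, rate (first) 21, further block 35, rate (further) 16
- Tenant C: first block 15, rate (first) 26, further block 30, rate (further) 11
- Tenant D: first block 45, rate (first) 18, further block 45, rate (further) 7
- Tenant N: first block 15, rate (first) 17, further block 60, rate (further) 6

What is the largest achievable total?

2810

Rank every tier by rate: Tenant C/tier1 26 > Tenant W/tier1 21 > Tenant D/tier1 18 > Tenant N/tier1 17 > Tenant W/tier2 16 > Tenant C/tier2 11 > Tenant D/tier2 7 > Tenant N/tier2 6.
Tenant C tier1 at 26: fill all 15 → 140 left.
Tenant W tier1 at 21: fill all 30 → 110 left.
Tenant D/tier1 (18): +45 → 65 left.
Tenant N tier1 at 17: fill all 15 → 50 left.
Tenant W tier2 at 16: fill all 35 → 15 left.
Tenant C/tier2: +15 of 30 at 11; pool empty.
Total = 26×15 + 21×30 + 18×45 + 17×15 + 16×35 + 11×15 = 2810.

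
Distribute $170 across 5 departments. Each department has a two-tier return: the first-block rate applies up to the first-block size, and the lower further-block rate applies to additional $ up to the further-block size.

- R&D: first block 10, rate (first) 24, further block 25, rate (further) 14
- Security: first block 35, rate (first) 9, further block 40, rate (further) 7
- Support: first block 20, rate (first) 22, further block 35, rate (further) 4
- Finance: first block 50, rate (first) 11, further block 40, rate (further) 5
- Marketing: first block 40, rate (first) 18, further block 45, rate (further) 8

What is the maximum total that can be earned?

Treat each block as its own option and order by rate: R&D/T1 24 > Support/T1 22 > Marketing/T1 18 > R&D/T2 14 > Finance/T1 11 > Security/T1 9 > Marketing/T2 8 > Security/T2 7 > Finance/T2 5 > Support/T2 4.
R&D/T1 (24): +10 → 160 left.
Support/T1 (22): +20 → 140 left.
Fill Marketing T1 block (40 at 18) → 100 left.
R&D T2 at 14: fill all 25 → 75 left.
Finance/T1 (11): +50 → 25 left.
Security T1 at 9: only 25 left, fill 25.
Total = 24×10 + 22×20 + 18×40 + 14×25 + 11×50 + 9×25 = 2525.

2525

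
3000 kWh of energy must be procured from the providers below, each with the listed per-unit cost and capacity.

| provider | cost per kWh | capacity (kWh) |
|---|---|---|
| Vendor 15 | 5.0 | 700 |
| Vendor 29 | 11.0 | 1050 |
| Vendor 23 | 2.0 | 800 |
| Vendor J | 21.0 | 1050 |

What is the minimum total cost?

26100

Cheapest first:
Vendor 23 at 2.0: take all 800 kWh ; 2200 still needed.
Vendor 15 at 5.0: take all 700 kWh ; 1500 still needed.
Take 1050 from Vendor 29 at 11.0 ; need 450 more.
Vendor J at 21.0: take 450 of its 1050 ; requirement met.
Cost = 800×2.0 + 700×5.0 + 1050×11.0 + 450×21.0 = 26100.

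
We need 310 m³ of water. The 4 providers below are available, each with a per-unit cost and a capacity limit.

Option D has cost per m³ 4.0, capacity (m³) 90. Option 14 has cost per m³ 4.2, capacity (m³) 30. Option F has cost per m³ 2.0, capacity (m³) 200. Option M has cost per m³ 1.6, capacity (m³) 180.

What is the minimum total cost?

548

Use providers in increasing cost order.
Option M at 1.6: take all 180 m³ — 130 still needed.
Take 130 from Option F at 2.0 to finish.
Option D, Option 14: unused.
Cost = 180×1.6 + 130×2.0 = 548.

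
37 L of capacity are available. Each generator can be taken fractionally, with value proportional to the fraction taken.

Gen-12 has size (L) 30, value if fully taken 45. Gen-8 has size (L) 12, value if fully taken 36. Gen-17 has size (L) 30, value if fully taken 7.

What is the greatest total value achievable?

Rank by value-to-size ratio: Gen-8 36/12≈3, Gen-12 45/30≈1.5, Gen-17 7/30≈0.233.
All 12 L of Gen-8 fit (value 36) — 25 remain.
Only 25 L remain; take 25/30 of Gen-12 for value 45×25/30 = 37.5.
Total value = 73.5.

73.5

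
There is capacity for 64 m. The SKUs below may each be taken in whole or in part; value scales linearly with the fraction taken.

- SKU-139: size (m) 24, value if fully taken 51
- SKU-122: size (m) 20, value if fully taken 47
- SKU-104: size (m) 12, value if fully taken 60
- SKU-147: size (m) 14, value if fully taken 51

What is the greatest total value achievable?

Best value per unit of size first: SKU-104 60/12≈5, SKU-147 51/14≈3.64, SKU-122 47/20≈2.35, SKU-139 51/24≈2.12.
Take all of SKU-104 (12 m, value 60) → 52 m left.
SKU-147: take in full, 14 m for value 51 → 38 left.
All 20 m of SKU-122 fit (value 47) → 18 remain.
18 m left: a 18/24 share of SKU-139 gives 51×18/24 = 38.25.
Total value = 196.25.

196.25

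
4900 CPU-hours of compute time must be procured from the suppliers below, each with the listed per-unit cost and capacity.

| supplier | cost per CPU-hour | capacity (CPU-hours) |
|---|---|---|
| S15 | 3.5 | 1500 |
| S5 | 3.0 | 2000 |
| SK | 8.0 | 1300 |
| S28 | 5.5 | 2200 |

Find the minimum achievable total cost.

18950

Cheapest first:
S5 at 3.0: take all 2000 CPU-hours ; 2900 still needed.
Take 1500 from S15 at 3.5 ; need 1400 more.
S28 at 5.5: take 1400 of its 2200 ; requirement met.
SK: unused.
Cost = 2000×3.0 + 1500×3.5 + 1400×5.5 = 18950.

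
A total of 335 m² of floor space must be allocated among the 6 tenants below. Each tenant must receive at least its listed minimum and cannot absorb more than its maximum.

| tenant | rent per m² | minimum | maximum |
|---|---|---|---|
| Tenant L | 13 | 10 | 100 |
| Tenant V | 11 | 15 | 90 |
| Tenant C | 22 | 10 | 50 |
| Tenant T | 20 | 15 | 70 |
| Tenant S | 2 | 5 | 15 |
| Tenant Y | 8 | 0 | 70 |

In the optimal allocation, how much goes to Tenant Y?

Meeting every minimum uses 10+15+10+15+5+0 = 55 m², leaving 280.
Rank by rent per m²: Tenant C 22 > Tenant T 20 > Tenant L 13 > Tenant V 11 > Tenant Y 8 > Tenant S 2.
Tenant C takes 40 more to reach its cap of 50 ; 240 left.
Tenant T takes 55 more to reach its cap of 70 ; 185 left.
Tenant L: +90 to 100 (cap) ; 95 left.
Tenant V takes 75 more to reach its cap of 90 ; 20 left.
Tenant Y has room for 70 more but only 20 remain, so it gets 20.

20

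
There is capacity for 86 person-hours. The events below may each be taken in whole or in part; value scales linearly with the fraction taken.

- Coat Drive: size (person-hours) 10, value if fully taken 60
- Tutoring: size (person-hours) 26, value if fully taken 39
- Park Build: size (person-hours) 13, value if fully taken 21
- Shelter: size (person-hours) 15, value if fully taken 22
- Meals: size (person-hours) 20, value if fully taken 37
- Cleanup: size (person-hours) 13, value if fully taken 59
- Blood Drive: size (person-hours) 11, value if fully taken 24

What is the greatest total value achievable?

Best value per unit of size first: Coat Drive 60/10≈6, Cleanup 59/13≈4.54, Blood Drive 24/11≈2.18, Meals 37/20≈1.85, Park Build 21/13≈1.62, Tutoring 39/26≈1.5, Shelter 22/15≈1.47.
Take all of Coat Drive (10 person-hours, value 60) — 76 person-hours left.
All 13 person-hours of Cleanup fit (value 59) — 63 remain.
All 11 person-hours of Blood Drive fit (value 24) — 52 remain.
Take all of Meals (20 person-hours, value 37) — 32 person-hours left.
Park Build: take in full, 13 person-hours for value 21 — 19 left.
Fill the last 19 person-hours with part of Tutoring: 19/26 of it earns 28.5.
Total value = 229.5.

229.5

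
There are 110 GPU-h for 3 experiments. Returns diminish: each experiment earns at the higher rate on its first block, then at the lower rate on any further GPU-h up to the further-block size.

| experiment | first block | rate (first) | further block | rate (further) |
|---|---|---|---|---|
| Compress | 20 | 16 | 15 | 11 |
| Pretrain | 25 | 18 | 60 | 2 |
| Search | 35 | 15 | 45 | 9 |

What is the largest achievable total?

1595

Rank every tier by rate: Pretrain/T1 18 > Compress/T1 16 > Search/T1 15 > Compress/T2 11 > Search/T2 9 > Pretrain/T2 2.
Pretrain T1 at 18: fill all 25 — 85 left.
Fill Compress T1 block (20 at 16) — 65 left.
Fill Search T1 block (35 at 15) — 30 left.
Compress T2 at 11: fill all 15 — 15 left.
Search/T2: +15 of 45 at 9; pool empty.
Total = 18×25 + 16×20 + 15×35 + 11×15 + 9×15 = 1595.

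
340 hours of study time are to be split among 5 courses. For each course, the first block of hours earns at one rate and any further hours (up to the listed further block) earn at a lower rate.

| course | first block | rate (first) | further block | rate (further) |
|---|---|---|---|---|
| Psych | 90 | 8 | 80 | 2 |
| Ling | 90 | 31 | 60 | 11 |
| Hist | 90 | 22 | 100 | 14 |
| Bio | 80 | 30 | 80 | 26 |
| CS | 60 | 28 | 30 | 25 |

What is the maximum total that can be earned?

Treat each block as its own option and order by rate: Ling/tier1 31 > Bio/tier1 30 > CS/tier1 28 > Bio/tier2 26 > CS/tier2 25 > Hist/tier1 22 > Hist/tier2 14 > Ling/tier2 11 > Psych/tier1 8 > Psych/tier2 2.
Fill Ling tier1 block (90 at 31) → 250 left.
Bio tier1 at 30: fill all 80 → 170 left.
Fill CS tier1 block (60 at 28) → 110 left.
Bio/tier2 (26): +80 → 30 left.
Fill CS tier2 block (30 at 25) → 0 left.
Total = 31×90 + 30×80 + 28×60 + 26×80 + 25×30 = 9700.

9700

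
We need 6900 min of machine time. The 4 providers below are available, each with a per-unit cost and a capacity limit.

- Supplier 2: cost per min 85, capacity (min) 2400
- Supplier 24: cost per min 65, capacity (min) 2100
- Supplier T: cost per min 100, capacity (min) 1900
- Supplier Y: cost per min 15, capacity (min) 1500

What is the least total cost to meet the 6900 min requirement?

Cheapest first:
Supplier Y at 15: take all 1500 min ; 5400 still needed.
Take 2100 from Supplier 24 at 65 ; need 3300 more.
Take 2400 from Supplier 2 at 85 ; need 900 more.
Take 900 from Supplier T at 100 to finish.
Cost = 1500×15 + 2100×65 + 2400×85 + 900×100 = 453000.

453000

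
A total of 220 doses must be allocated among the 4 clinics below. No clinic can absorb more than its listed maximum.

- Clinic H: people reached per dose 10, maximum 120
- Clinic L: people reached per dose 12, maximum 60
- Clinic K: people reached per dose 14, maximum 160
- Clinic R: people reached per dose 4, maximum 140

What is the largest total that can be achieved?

2960

Highest people reached per dose first: Clinic K 14 > Clinic L 12 > Clinic H 10 > Clinic R 4.
Give Clinic K 160 to hit its cap of 160 → 60 left.
Clinic L takes 60 to reach its cap of 60 → 0 left.
Total = 12×60 + 14×160 = 2960.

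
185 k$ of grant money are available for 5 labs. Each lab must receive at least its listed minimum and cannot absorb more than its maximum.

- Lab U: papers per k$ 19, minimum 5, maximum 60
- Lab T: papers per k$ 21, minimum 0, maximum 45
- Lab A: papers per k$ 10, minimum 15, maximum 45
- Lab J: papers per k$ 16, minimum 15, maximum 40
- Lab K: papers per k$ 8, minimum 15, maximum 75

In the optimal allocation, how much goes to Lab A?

25

Meeting every minimum uses 5+0+15+15+15 = 50 k$, leaving 135.
Rank by papers per k$: Lab T 21 > Lab U 19 > Lab J 16 > Lab A 10 > Lab K 8.
Give Lab T 45 more to hit its cap of 45 → 90 left.
Give Lab U 55 more to hit its cap of 60 → 35 left.
Lab J: +25 to 40 (cap) → 10 left.
Lab A has room for 30 more but only 10 remain, so it gets 25.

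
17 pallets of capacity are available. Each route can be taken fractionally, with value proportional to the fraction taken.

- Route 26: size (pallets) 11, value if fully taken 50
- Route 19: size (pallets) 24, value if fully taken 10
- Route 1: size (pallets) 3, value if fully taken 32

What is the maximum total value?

Best value per unit of size first: Route 1 32/3≈10.7, Route 26 50/11≈4.55, Route 19 10/24≈0.417.
Route 1: take in full, 3 pallets for value 32 — 14 left.
Route 26: take in full, 11 pallets for value 50 — 3 left.
Fill the last 3 pallets with part of Route 19: 3/24 of it earns 1.25.
Total value = 83.25.

83.25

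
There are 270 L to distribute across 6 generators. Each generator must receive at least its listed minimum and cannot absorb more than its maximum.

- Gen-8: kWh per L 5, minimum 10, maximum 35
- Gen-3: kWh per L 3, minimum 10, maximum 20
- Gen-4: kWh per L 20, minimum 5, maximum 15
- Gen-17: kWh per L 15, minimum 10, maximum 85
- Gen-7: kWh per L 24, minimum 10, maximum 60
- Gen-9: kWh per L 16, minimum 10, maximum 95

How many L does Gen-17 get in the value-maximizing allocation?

80

Meeting every minimum uses 10+10+5+10+10+10 = 55 L, leaving 215.
Highest kWh per L first: Gen-7 24 > Gen-4 20 > Gen-9 16 > Gen-17 15 > Gen-8 5 > Gen-3 3.
Gen-7: +50 to 60 (cap) → 165 left.
Give Gen-4 10 more to hit its cap of 15 → 155 left.
Give Gen-9 85 more to hit its cap of 95 → 70 left.
Gen-17 has room for 75 more but only 70 remain, so it gets 80.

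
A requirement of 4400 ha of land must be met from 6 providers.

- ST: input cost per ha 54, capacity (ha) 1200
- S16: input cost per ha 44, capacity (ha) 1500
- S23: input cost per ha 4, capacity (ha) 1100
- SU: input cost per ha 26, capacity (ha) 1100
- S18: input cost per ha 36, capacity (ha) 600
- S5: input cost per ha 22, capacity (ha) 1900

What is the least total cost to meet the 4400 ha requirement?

85600

Use providers in increasing cost order.
S23 (4): use full 1100 — 3300 ha to go.
S5 at 22: take all 1900 ha — 1400 still needed.
Take 1100 from SU at 26 — need 300 more.
Take 300 from S18 at 36 to finish.
S16, ST: unused.
Cost = 1100×4 + 1900×22 + 1100×26 + 300×36 = 85600.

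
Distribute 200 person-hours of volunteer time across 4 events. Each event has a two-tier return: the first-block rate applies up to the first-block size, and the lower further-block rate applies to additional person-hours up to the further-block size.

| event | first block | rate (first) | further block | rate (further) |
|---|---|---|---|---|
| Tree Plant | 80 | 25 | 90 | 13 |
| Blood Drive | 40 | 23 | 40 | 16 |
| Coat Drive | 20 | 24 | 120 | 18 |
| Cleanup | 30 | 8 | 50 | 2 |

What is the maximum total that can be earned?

Treat each block as its own option and order by rate: Tree Plant/tier1 25 > Coat Drive/tier1 24 > Blood Drive/tier1 23 > Coat Drive/tier2 18 > Blood Drive/tier2 16 > Tree Plant/tier2 13 > Cleanup/tier1 8 > Cleanup/tier2 2.
Fill Tree Plant tier1 block (80 at 25) ; 120 left.
Coat Drive/tier1 (24): +20 ; 100 left.
Fill Blood Drive tier1 block (40 at 23) ; 60 left.
60 remain; put them into Coat Drive tier2 at 18.
Total = 25×80 + 24×20 + 23×40 + 18×60 = 4480.

4480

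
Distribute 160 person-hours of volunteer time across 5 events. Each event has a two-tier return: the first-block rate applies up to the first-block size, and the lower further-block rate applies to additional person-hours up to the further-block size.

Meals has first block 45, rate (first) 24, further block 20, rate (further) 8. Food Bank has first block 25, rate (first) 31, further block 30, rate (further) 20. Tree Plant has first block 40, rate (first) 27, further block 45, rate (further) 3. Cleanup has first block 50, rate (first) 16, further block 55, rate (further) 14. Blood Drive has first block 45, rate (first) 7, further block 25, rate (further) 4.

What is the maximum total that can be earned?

3855

Rank every tier by rate: Food Bank/first 31 > Tree Plant/first 27 > Meals/first 24 > Food Bank/second 20 > Cleanup/first 16 > Cleanup/second 14 > Meals/second 8 > Blood Drive/first 7 > Blood Drive/second 4 > Tree Plant/second 3.
Food Bank/first (31): +25 → 135 left.
Tree Plant/first (27): +40 → 95 left.
Meals first at 24: fill all 45 → 50 left.
Food Bank second at 20: fill all 30 → 20 left.
Cleanup/first: +20 of 50 at 16; pool empty.
Total = 31×25 + 27×40 + 24×45 + 20×30 + 16×20 = 3855.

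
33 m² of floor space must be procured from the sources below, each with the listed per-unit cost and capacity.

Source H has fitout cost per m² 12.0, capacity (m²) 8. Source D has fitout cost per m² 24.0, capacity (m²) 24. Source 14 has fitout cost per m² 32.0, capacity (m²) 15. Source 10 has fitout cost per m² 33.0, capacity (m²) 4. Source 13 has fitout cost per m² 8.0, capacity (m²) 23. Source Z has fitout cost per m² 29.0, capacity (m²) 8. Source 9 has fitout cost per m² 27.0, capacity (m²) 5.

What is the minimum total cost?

Fill from the cheapest source first.
Take 23 from Source 13 at 8.0 → need 10 more.
Source H at 12.0: take all 8 m² → 2 still needed.
Source D at 24.0: take 2 of its 24 → requirement met.
Source 9, Source Z, Source 14, Source 10: unused.
Cost = 23×8.0 + 8×12.0 + 2×24.0 = 328.

328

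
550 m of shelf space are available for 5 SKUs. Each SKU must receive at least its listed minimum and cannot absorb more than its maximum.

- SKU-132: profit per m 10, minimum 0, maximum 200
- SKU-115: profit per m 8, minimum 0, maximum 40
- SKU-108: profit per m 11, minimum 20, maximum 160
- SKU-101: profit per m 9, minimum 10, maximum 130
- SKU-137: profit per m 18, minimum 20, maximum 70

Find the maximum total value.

Meeting every minimum uses 0+0+20+10+20 = 50 m, leaving 500.
Rank by profit per m: SKU-137 18 > SKU-108 11 > SKU-132 10 > SKU-101 9 > SKU-115 8.
SKU-137: +50 to 70 (cap) ; 450 left.
SKU-108: +140 to 160 (cap) ; 310 left.
SKU-132 takes 200 more to reach its cap of 200 ; 110 left.
SKU-101 has room for 120 more but only 110 remain, so it gets 120.
Total = 10×200 + 11×160 + 9×120 + 18×70 = 6100.

6100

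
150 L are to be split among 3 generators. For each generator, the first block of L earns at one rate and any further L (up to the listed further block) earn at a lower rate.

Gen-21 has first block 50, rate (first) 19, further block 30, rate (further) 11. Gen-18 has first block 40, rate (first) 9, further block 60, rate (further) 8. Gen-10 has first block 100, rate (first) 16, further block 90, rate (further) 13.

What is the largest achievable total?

Rank every tier by rate: Gen-21/first 19 > Gen-10/first 16 > Gen-10/second 13 > Gen-21/second 11 > Gen-18/first 9 > Gen-18/second 8.
Fill Gen-21 first block (50 at 19) ; 100 left.
Gen-10/first (16): +100 ; 0 left.
Total = 19×50 + 16×100 = 2550.

2550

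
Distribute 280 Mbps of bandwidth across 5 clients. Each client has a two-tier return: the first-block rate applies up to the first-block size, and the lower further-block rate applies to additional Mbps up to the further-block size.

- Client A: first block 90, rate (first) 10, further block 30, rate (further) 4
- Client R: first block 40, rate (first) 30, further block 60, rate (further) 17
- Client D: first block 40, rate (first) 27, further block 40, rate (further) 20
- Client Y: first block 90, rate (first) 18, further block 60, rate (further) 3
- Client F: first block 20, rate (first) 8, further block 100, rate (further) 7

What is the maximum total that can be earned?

Treat each block as its own option and order by rate: Client R/first 30 > Client D/first 27 > Client D/second 20 > Client Y/first 18 > Client R/second 17 > Client A/first 10 > Client F/first 8 > Client F/second 7 > Client A/second 4 > Client Y/second 3.
Client R first at 30: fill all 40 → 240 left.
Fill Client D first block (40 at 27) → 200 left.
Client D/second (20): +40 → 160 left.
Client Y first at 18: fill all 90 → 70 left.
Client R/second (17): +60 → 10 left.
Client A first at 10: only 10 left, fill 10.
Total = 30×40 + 27×40 + 20×40 + 18×90 + 17×60 + 10×10 = 5820.

5820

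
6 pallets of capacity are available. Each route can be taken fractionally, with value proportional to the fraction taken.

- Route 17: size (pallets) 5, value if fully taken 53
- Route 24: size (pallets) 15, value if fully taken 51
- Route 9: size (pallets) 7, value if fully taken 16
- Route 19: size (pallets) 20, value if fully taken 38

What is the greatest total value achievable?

56.4

Rank by value-to-size ratio: Route 17 53/5≈10.6, Route 24 51/15≈3.4, Route 9 16/7≈2.29, Route 19 38/20≈1.9.
Route 17: take in full, 5 pallets for value 53 → 1 left.
Fill the last 1 pallets with part of Route 24: 1/15 of it earns 3.4.
Total value = 56.4.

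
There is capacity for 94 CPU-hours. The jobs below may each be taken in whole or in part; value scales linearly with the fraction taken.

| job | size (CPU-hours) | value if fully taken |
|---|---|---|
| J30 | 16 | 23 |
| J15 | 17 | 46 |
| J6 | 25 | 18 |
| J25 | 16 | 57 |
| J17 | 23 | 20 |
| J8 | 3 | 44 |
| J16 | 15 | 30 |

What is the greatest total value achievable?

Best value per unit of size first: J8 44/3≈14.7, J25 57/16≈3.56, J15 46/17≈2.71, J16 30/15≈2, J30 23/16≈1.44, J17 20/23≈0.87, J6 18/25≈0.72.
All 3 CPU-hours of J8 fit (value 44) — 91 remain.
All 16 CPU-hours of J25 fit (value 57) — 75 remain.
J15: take in full, 17 CPU-hours for value 46 — 58 left.
J16: take in full, 15 CPU-hours for value 30 — 43 left.
Take all of J30 (16 CPU-hours, value 23) — 27 CPU-hours left.
All 23 CPU-hours of J17 fit (value 20) — 4 remain.
Fill the last 4 CPU-hours with part of J6: 4/25 of it earns 2.88.
Total value = 222.88.

222.88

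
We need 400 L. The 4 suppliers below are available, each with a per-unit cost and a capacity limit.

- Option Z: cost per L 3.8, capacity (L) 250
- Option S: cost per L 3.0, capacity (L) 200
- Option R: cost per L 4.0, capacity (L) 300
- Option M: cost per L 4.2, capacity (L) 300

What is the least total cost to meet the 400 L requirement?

1360

Fill from the cheapest supplier first.
Option S (3.0): use full 200 ; 200 L to go.
Option Z (3.8): take the remaining 200 ; done.
Option R, Option M: unused.
Cost = 200×3.0 + 200×3.8 = 1360.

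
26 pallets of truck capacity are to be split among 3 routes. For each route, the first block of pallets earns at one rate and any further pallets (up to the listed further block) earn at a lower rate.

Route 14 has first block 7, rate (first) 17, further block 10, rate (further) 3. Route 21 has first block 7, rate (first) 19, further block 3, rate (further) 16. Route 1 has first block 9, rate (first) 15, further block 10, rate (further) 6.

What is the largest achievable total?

435

Rank every tier by rate: Route 21/first 19 > Route 14/first 17 > Route 21/second 16 > Route 1/first 15 > Route 1/second 6 > Route 14/second 3.
Fill Route 21 first block (7 at 19) — 19 left.
Route 14/first (17): +7 — 12 left.
Route 21/second (16): +3 — 9 left.
Fill Route 1 first block (9 at 15) — 0 left.
Total = 19×7 + 17×7 + 16×3 + 15×9 = 435.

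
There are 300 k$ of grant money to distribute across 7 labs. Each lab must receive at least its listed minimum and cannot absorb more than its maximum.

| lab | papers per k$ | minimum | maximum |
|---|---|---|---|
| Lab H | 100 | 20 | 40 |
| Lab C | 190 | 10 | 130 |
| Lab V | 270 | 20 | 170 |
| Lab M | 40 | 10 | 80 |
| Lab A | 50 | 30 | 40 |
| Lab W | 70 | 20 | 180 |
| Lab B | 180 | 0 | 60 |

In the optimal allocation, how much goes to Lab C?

50

Meeting every minimum uses 20+10+20+10+30+20+0 = 110 k$, leaving 190.
Highest papers per k$ first: Lab V 270 > Lab C 190 > Lab B 180 > Lab H 100 > Lab W 70 > Lab A 50 > Lab M 40.
Lab V takes 150 more to reach its cap of 170 → 40 left.
Lab C has room for 120 more but only 40 remain, so it gets 50.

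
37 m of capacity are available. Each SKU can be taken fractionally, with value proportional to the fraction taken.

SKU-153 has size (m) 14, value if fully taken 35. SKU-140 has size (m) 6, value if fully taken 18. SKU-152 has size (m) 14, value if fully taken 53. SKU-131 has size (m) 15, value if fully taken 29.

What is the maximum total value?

111.8

Sort by value density: SKU-152 53/14≈3.79, SKU-140 18/6≈3, SKU-153 35/14≈2.5, SKU-131 29/15≈1.93.
SKU-152: take in full, 14 m for value 53 ; 23 left.
Take all of SKU-140 (6 m, value 18) ; 17 m left.
All 14 m of SKU-153 fit (value 35) ; 3 remain.
3 m left: a 3/15 share of SKU-131 gives 29×3/15 = 5.8.
Total value = 111.8.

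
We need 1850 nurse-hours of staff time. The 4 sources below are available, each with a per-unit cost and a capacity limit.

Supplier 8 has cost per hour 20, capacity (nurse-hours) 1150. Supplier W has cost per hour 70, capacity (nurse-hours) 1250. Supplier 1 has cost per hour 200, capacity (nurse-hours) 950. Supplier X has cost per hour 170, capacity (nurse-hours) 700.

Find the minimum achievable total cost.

Cheapest first:
Take 1150 from Supplier 8 at 20 → need 700 more.
Take 700 from Supplier W at 70 to finish.
Supplier X, Supplier 1: unused.
Cost = 1150×20 + 700×70 = 72000.

72000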